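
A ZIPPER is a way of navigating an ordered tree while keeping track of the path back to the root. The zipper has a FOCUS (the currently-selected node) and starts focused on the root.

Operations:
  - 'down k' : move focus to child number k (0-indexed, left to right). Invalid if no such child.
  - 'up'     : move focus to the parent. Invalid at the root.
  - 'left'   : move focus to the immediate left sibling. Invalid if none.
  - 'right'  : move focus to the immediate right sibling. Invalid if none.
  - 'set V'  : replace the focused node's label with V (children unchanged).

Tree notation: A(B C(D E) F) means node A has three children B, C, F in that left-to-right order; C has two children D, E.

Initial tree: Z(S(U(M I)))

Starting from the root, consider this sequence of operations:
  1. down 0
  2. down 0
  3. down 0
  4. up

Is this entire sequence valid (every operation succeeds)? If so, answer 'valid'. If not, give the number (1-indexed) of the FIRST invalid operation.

Step 1 (down 0): focus=S path=0 depth=1 children=['U'] left=[] right=[] parent=Z
Step 2 (down 0): focus=U path=0/0 depth=2 children=['M', 'I'] left=[] right=[] parent=S
Step 3 (down 0): focus=M path=0/0/0 depth=3 children=[] left=[] right=['I'] parent=U
Step 4 (up): focus=U path=0/0 depth=2 children=['M', 'I'] left=[] right=[] parent=S

Answer: valid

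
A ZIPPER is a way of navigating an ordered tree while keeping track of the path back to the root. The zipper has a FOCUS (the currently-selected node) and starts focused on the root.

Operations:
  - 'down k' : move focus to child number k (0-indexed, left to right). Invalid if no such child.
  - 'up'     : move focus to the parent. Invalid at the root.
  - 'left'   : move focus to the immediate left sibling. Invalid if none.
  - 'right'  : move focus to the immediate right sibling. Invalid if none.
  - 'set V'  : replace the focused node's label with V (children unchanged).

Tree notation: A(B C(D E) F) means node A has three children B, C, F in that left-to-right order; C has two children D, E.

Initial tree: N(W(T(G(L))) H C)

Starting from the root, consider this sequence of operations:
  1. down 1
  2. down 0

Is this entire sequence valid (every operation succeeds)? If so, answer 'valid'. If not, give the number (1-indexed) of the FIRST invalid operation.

Step 1 (down 1): focus=H path=1 depth=1 children=[] left=['W'] right=['C'] parent=N
Step 2 (down 0): INVALID

Answer: 2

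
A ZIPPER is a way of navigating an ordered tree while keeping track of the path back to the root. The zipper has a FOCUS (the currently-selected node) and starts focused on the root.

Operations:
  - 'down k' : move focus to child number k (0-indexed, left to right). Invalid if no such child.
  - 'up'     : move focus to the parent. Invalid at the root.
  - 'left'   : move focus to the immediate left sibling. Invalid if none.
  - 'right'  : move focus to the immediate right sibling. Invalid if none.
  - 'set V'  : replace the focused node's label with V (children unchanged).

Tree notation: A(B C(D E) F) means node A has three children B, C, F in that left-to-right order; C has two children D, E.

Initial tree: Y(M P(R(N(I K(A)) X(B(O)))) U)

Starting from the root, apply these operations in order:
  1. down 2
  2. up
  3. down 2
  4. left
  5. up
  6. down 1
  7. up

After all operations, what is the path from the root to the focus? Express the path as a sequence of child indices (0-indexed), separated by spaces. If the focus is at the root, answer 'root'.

Answer: root

Derivation:
Step 1 (down 2): focus=U path=2 depth=1 children=[] left=['M', 'P'] right=[] parent=Y
Step 2 (up): focus=Y path=root depth=0 children=['M', 'P', 'U'] (at root)
Step 3 (down 2): focus=U path=2 depth=1 children=[] left=['M', 'P'] right=[] parent=Y
Step 4 (left): focus=P path=1 depth=1 children=['R'] left=['M'] right=['U'] parent=Y
Step 5 (up): focus=Y path=root depth=0 children=['M', 'P', 'U'] (at root)
Step 6 (down 1): focus=P path=1 depth=1 children=['R'] left=['M'] right=['U'] parent=Y
Step 7 (up): focus=Y path=root depth=0 children=['M', 'P', 'U'] (at root)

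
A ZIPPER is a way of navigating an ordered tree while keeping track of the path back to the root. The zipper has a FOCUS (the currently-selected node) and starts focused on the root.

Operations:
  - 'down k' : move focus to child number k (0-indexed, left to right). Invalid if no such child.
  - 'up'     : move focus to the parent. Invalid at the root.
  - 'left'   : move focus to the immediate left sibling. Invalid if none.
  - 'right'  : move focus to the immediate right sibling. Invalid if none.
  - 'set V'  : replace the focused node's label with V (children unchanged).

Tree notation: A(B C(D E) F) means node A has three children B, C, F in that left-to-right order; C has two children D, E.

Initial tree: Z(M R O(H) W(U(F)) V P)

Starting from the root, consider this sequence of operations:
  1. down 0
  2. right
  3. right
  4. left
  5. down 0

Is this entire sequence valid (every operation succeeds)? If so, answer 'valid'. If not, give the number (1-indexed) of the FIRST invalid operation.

Step 1 (down 0): focus=M path=0 depth=1 children=[] left=[] right=['R', 'O', 'W', 'V', 'P'] parent=Z
Step 2 (right): focus=R path=1 depth=1 children=[] left=['M'] right=['O', 'W', 'V', 'P'] parent=Z
Step 3 (right): focus=O path=2 depth=1 children=['H'] left=['M', 'R'] right=['W', 'V', 'P'] parent=Z
Step 4 (left): focus=R path=1 depth=1 children=[] left=['M'] right=['O', 'W', 'V', 'P'] parent=Z
Step 5 (down 0): INVALID

Answer: 5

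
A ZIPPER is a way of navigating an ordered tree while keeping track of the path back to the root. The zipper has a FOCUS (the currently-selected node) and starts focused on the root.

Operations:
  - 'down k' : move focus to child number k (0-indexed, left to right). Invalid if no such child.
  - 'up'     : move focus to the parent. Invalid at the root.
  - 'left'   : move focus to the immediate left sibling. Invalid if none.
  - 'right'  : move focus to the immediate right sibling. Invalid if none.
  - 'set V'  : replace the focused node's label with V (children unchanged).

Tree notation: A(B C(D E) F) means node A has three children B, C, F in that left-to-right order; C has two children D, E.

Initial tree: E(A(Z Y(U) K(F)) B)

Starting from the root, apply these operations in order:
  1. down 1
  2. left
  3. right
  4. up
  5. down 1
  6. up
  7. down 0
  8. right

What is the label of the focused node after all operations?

Answer: B

Derivation:
Step 1 (down 1): focus=B path=1 depth=1 children=[] left=['A'] right=[] parent=E
Step 2 (left): focus=A path=0 depth=1 children=['Z', 'Y', 'K'] left=[] right=['B'] parent=E
Step 3 (right): focus=B path=1 depth=1 children=[] left=['A'] right=[] parent=E
Step 4 (up): focus=E path=root depth=0 children=['A', 'B'] (at root)
Step 5 (down 1): focus=B path=1 depth=1 children=[] left=['A'] right=[] parent=E
Step 6 (up): focus=E path=root depth=0 children=['A', 'B'] (at root)
Step 7 (down 0): focus=A path=0 depth=1 children=['Z', 'Y', 'K'] left=[] right=['B'] parent=E
Step 8 (right): focus=B path=1 depth=1 children=[] left=['A'] right=[] parent=E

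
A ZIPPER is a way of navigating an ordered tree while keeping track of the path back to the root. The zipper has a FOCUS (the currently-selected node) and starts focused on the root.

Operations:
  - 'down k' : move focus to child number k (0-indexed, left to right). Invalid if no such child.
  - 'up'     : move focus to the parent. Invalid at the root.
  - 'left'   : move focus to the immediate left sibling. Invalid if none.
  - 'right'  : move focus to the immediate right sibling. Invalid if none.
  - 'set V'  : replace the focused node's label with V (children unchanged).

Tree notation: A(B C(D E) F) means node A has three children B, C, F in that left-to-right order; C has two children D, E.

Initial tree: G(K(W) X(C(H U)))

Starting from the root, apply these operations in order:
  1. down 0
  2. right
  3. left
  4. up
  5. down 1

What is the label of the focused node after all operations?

Answer: X

Derivation:
Step 1 (down 0): focus=K path=0 depth=1 children=['W'] left=[] right=['X'] parent=G
Step 2 (right): focus=X path=1 depth=1 children=['C'] left=['K'] right=[] parent=G
Step 3 (left): focus=K path=0 depth=1 children=['W'] left=[] right=['X'] parent=G
Step 4 (up): focus=G path=root depth=0 children=['K', 'X'] (at root)
Step 5 (down 1): focus=X path=1 depth=1 children=['C'] left=['K'] right=[] parent=G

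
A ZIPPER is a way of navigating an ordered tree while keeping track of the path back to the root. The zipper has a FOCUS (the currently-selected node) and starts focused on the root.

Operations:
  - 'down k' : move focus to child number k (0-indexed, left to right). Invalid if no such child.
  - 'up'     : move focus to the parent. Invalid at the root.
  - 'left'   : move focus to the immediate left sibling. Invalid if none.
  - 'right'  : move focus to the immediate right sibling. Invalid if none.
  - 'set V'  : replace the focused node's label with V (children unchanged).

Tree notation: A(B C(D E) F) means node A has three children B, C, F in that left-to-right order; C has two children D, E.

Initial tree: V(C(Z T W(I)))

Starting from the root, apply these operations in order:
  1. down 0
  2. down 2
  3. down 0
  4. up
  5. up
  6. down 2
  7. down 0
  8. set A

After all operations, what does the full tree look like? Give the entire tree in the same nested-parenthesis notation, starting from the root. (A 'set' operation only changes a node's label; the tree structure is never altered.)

Answer: V(C(Z T W(A)))

Derivation:
Step 1 (down 0): focus=C path=0 depth=1 children=['Z', 'T', 'W'] left=[] right=[] parent=V
Step 2 (down 2): focus=W path=0/2 depth=2 children=['I'] left=['Z', 'T'] right=[] parent=C
Step 3 (down 0): focus=I path=0/2/0 depth=3 children=[] left=[] right=[] parent=W
Step 4 (up): focus=W path=0/2 depth=2 children=['I'] left=['Z', 'T'] right=[] parent=C
Step 5 (up): focus=C path=0 depth=1 children=['Z', 'T', 'W'] left=[] right=[] parent=V
Step 6 (down 2): focus=W path=0/2 depth=2 children=['I'] left=['Z', 'T'] right=[] parent=C
Step 7 (down 0): focus=I path=0/2/0 depth=3 children=[] left=[] right=[] parent=W
Step 8 (set A): focus=A path=0/2/0 depth=3 children=[] left=[] right=[] parent=W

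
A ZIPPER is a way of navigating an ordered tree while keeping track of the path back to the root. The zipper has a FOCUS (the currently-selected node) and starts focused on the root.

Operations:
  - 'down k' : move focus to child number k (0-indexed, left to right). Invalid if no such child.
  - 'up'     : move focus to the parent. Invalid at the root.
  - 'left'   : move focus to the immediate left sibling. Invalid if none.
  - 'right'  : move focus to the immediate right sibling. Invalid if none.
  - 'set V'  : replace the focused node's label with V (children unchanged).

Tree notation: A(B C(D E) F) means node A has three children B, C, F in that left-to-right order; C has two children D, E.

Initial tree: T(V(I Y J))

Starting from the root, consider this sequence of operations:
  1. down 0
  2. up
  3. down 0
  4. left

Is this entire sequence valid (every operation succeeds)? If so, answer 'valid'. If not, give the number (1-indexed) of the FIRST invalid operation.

Step 1 (down 0): focus=V path=0 depth=1 children=['I', 'Y', 'J'] left=[] right=[] parent=T
Step 2 (up): focus=T path=root depth=0 children=['V'] (at root)
Step 3 (down 0): focus=V path=0 depth=1 children=['I', 'Y', 'J'] left=[] right=[] parent=T
Step 4 (left): INVALID

Answer: 4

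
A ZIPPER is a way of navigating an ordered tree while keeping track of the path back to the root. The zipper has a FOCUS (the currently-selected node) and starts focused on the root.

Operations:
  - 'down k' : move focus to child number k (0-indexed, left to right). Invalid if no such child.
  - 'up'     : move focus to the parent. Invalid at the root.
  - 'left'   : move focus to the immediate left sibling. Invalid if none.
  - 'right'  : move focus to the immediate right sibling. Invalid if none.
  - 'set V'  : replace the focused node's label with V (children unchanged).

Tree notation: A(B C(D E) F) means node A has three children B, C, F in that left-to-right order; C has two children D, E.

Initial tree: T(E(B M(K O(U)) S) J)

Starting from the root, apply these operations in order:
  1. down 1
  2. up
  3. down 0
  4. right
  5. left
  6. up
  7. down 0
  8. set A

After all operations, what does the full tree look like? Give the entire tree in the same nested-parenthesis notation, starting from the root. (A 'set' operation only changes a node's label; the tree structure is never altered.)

Answer: T(A(B M(K O(U)) S) J)

Derivation:
Step 1 (down 1): focus=J path=1 depth=1 children=[] left=['E'] right=[] parent=T
Step 2 (up): focus=T path=root depth=0 children=['E', 'J'] (at root)
Step 3 (down 0): focus=E path=0 depth=1 children=['B', 'M', 'S'] left=[] right=['J'] parent=T
Step 4 (right): focus=J path=1 depth=1 children=[] left=['E'] right=[] parent=T
Step 5 (left): focus=E path=0 depth=1 children=['B', 'M', 'S'] left=[] right=['J'] parent=T
Step 6 (up): focus=T path=root depth=0 children=['E', 'J'] (at root)
Step 7 (down 0): focus=E path=0 depth=1 children=['B', 'M', 'S'] left=[] right=['J'] parent=T
Step 8 (set A): focus=A path=0 depth=1 children=['B', 'M', 'S'] left=[] right=['J'] parent=T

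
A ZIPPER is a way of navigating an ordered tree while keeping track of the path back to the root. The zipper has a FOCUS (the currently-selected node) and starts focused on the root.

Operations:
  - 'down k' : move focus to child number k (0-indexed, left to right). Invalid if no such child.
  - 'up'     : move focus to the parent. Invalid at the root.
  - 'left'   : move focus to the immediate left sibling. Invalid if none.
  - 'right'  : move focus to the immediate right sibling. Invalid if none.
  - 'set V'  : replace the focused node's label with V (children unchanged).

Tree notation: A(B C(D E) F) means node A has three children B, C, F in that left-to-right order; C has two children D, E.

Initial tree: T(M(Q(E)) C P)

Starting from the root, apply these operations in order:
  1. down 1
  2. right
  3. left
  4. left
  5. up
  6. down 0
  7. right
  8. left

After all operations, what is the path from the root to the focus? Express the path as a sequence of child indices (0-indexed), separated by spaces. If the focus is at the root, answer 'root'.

Answer: 0

Derivation:
Step 1 (down 1): focus=C path=1 depth=1 children=[] left=['M'] right=['P'] parent=T
Step 2 (right): focus=P path=2 depth=1 children=[] left=['M', 'C'] right=[] parent=T
Step 3 (left): focus=C path=1 depth=1 children=[] left=['M'] right=['P'] parent=T
Step 4 (left): focus=M path=0 depth=1 children=['Q'] left=[] right=['C', 'P'] parent=T
Step 5 (up): focus=T path=root depth=0 children=['M', 'C', 'P'] (at root)
Step 6 (down 0): focus=M path=0 depth=1 children=['Q'] left=[] right=['C', 'P'] parent=T
Step 7 (right): focus=C path=1 depth=1 children=[] left=['M'] right=['P'] parent=T
Step 8 (left): focus=M path=0 depth=1 children=['Q'] left=[] right=['C', 'P'] parent=T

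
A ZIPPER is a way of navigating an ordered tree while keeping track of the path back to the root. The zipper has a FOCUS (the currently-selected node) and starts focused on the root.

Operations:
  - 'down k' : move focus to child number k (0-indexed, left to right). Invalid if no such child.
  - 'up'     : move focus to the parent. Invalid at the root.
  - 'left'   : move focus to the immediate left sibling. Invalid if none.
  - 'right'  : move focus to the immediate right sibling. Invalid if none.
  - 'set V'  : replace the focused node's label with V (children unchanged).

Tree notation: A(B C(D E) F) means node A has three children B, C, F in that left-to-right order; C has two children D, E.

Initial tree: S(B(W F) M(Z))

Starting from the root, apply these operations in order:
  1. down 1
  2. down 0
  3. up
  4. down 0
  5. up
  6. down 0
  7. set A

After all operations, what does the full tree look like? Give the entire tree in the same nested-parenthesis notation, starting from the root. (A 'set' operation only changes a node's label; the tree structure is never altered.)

Answer: S(B(W F) M(A))

Derivation:
Step 1 (down 1): focus=M path=1 depth=1 children=['Z'] left=['B'] right=[] parent=S
Step 2 (down 0): focus=Z path=1/0 depth=2 children=[] left=[] right=[] parent=M
Step 3 (up): focus=M path=1 depth=1 children=['Z'] left=['B'] right=[] parent=S
Step 4 (down 0): focus=Z path=1/0 depth=2 children=[] left=[] right=[] parent=M
Step 5 (up): focus=M path=1 depth=1 children=['Z'] left=['B'] right=[] parent=S
Step 6 (down 0): focus=Z path=1/0 depth=2 children=[] left=[] right=[] parent=M
Step 7 (set A): focus=A path=1/0 depth=2 children=[] left=[] right=[] parent=M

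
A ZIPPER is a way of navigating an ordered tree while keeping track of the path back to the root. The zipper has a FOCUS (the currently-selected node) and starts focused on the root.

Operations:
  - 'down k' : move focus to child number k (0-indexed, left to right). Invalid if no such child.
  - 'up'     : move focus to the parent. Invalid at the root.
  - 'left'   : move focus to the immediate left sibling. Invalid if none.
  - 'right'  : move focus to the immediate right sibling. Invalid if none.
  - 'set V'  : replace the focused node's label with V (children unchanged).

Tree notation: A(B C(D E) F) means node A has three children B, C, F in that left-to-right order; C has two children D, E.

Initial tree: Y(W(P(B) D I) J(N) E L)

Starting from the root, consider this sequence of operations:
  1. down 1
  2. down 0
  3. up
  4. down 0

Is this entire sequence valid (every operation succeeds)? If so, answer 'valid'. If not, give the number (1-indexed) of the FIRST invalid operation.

Step 1 (down 1): focus=J path=1 depth=1 children=['N'] left=['W'] right=['E', 'L'] parent=Y
Step 2 (down 0): focus=N path=1/0 depth=2 children=[] left=[] right=[] parent=J
Step 3 (up): focus=J path=1 depth=1 children=['N'] left=['W'] right=['E', 'L'] parent=Y
Step 4 (down 0): focus=N path=1/0 depth=2 children=[] left=[] right=[] parent=J

Answer: valid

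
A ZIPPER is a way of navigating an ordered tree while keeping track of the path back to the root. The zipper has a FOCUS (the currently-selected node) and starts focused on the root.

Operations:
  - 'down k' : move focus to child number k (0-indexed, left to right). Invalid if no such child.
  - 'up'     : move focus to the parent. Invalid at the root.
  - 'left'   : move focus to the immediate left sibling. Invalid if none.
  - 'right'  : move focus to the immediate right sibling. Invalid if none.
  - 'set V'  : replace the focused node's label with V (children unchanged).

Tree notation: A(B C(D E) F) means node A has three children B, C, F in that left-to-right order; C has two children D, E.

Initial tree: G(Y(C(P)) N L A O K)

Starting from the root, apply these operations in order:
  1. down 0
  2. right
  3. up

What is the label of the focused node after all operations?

Answer: G

Derivation:
Step 1 (down 0): focus=Y path=0 depth=1 children=['C'] left=[] right=['N', 'L', 'A', 'O', 'K'] parent=G
Step 2 (right): focus=N path=1 depth=1 children=[] left=['Y'] right=['L', 'A', 'O', 'K'] parent=G
Step 3 (up): focus=G path=root depth=0 children=['Y', 'N', 'L', 'A', 'O', 'K'] (at root)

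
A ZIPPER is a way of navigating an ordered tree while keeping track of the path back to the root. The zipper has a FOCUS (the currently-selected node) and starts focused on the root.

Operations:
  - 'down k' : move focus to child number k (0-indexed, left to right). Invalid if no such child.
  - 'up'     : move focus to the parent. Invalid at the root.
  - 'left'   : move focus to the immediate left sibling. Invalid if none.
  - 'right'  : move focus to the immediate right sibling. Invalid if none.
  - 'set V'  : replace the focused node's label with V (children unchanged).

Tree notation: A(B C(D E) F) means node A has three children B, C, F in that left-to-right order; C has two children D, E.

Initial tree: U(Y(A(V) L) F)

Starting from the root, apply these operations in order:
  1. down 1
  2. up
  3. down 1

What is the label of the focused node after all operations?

Step 1 (down 1): focus=F path=1 depth=1 children=[] left=['Y'] right=[] parent=U
Step 2 (up): focus=U path=root depth=0 children=['Y', 'F'] (at root)
Step 3 (down 1): focus=F path=1 depth=1 children=[] left=['Y'] right=[] parent=U

Answer: F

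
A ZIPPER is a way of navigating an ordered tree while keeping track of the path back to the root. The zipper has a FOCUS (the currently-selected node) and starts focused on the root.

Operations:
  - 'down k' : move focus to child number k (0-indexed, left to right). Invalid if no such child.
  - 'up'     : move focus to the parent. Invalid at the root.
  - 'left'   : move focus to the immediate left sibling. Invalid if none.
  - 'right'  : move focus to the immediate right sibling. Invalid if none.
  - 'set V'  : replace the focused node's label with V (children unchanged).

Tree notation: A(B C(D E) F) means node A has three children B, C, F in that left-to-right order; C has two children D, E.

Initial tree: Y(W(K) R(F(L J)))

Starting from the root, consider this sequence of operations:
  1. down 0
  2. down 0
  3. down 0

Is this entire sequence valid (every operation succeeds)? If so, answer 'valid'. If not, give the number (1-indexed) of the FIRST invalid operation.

Answer: 3

Derivation:
Step 1 (down 0): focus=W path=0 depth=1 children=['K'] left=[] right=['R'] parent=Y
Step 2 (down 0): focus=K path=0/0 depth=2 children=[] left=[] right=[] parent=W
Step 3 (down 0): INVALID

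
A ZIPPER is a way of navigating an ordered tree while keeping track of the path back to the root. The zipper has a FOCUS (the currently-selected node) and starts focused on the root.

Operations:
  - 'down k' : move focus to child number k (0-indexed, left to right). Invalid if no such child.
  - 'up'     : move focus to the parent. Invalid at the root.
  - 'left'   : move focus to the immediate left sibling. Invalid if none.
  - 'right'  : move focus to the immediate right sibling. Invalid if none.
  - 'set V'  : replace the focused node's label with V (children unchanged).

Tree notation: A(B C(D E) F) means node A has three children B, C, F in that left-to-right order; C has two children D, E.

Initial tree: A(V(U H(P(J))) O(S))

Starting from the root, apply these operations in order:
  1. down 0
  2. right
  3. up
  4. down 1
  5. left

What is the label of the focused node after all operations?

Answer: V

Derivation:
Step 1 (down 0): focus=V path=0 depth=1 children=['U', 'H'] left=[] right=['O'] parent=A
Step 2 (right): focus=O path=1 depth=1 children=['S'] left=['V'] right=[] parent=A
Step 3 (up): focus=A path=root depth=0 children=['V', 'O'] (at root)
Step 4 (down 1): focus=O path=1 depth=1 children=['S'] left=['V'] right=[] parent=A
Step 5 (left): focus=V path=0 depth=1 children=['U', 'H'] left=[] right=['O'] parent=A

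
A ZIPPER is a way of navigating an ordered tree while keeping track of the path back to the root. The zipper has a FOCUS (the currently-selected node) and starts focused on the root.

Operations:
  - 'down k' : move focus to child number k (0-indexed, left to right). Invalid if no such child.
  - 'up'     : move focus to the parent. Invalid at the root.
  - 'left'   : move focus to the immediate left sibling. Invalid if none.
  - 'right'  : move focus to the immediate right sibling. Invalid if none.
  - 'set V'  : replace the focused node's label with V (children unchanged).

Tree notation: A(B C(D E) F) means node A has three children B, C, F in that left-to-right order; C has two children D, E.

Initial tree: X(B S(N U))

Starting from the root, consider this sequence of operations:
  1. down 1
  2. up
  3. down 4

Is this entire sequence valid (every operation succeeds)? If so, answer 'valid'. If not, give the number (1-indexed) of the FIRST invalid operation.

Answer: 3

Derivation:
Step 1 (down 1): focus=S path=1 depth=1 children=['N', 'U'] left=['B'] right=[] parent=X
Step 2 (up): focus=X path=root depth=0 children=['B', 'S'] (at root)
Step 3 (down 4): INVALID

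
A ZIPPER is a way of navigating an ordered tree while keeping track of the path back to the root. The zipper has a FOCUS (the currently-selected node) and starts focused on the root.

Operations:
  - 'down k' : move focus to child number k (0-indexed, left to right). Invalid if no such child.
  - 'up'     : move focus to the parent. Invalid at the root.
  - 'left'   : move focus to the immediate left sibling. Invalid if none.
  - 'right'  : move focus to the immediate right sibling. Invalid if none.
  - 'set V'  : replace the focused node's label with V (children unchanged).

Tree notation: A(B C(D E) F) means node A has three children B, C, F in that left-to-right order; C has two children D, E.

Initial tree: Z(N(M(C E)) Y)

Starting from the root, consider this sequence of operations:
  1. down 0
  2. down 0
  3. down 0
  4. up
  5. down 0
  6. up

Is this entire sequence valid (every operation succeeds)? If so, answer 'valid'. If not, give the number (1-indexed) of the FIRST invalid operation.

Answer: valid

Derivation:
Step 1 (down 0): focus=N path=0 depth=1 children=['M'] left=[] right=['Y'] parent=Z
Step 2 (down 0): focus=M path=0/0 depth=2 children=['C', 'E'] left=[] right=[] parent=N
Step 3 (down 0): focus=C path=0/0/0 depth=3 children=[] left=[] right=['E'] parent=M
Step 4 (up): focus=M path=0/0 depth=2 children=['C', 'E'] left=[] right=[] parent=N
Step 5 (down 0): focus=C path=0/0/0 depth=3 children=[] left=[] right=['E'] parent=M
Step 6 (up): focus=M path=0/0 depth=2 children=['C', 'E'] left=[] right=[] parent=N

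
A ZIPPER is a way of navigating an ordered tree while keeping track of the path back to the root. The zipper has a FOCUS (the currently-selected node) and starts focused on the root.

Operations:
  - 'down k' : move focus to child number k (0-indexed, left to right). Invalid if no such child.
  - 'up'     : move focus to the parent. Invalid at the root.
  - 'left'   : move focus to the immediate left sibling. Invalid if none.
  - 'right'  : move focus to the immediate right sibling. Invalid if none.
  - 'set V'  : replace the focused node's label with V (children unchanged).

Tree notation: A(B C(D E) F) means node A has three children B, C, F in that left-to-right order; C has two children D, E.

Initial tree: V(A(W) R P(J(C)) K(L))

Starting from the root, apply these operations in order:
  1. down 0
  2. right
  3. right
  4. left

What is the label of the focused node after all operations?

Step 1 (down 0): focus=A path=0 depth=1 children=['W'] left=[] right=['R', 'P', 'K'] parent=V
Step 2 (right): focus=R path=1 depth=1 children=[] left=['A'] right=['P', 'K'] parent=V
Step 3 (right): focus=P path=2 depth=1 children=['J'] left=['A', 'R'] right=['K'] parent=V
Step 4 (left): focus=R path=1 depth=1 children=[] left=['A'] right=['P', 'K'] parent=V

Answer: R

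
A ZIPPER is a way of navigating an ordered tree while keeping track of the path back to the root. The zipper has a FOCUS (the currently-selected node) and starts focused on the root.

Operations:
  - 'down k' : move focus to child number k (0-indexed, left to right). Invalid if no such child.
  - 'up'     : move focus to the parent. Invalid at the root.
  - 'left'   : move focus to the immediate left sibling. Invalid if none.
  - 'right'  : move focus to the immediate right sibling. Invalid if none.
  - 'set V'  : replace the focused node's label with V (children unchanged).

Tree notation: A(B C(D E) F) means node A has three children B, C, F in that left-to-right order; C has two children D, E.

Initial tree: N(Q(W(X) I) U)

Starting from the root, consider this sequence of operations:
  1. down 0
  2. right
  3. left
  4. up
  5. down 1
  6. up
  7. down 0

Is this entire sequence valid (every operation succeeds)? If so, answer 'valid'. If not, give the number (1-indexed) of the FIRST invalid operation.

Step 1 (down 0): focus=Q path=0 depth=1 children=['W', 'I'] left=[] right=['U'] parent=N
Step 2 (right): focus=U path=1 depth=1 children=[] left=['Q'] right=[] parent=N
Step 3 (left): focus=Q path=0 depth=1 children=['W', 'I'] left=[] right=['U'] parent=N
Step 4 (up): focus=N path=root depth=0 children=['Q', 'U'] (at root)
Step 5 (down 1): focus=U path=1 depth=1 children=[] left=['Q'] right=[] parent=N
Step 6 (up): focus=N path=root depth=0 children=['Q', 'U'] (at root)
Step 7 (down 0): focus=Q path=0 depth=1 children=['W', 'I'] left=[] right=['U'] parent=N

Answer: valid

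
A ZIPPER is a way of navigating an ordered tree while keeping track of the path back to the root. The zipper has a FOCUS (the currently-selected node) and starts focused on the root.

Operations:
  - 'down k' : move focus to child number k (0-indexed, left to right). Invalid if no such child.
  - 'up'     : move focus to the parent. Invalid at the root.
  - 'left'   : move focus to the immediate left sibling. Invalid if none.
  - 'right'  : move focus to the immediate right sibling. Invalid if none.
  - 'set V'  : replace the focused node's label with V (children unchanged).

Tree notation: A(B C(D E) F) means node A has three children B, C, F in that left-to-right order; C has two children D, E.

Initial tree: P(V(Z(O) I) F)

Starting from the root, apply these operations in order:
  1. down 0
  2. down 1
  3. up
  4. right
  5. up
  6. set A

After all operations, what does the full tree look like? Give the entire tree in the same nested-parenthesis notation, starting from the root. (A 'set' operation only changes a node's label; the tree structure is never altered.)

Step 1 (down 0): focus=V path=0 depth=1 children=['Z', 'I'] left=[] right=['F'] parent=P
Step 2 (down 1): focus=I path=0/1 depth=2 children=[] left=['Z'] right=[] parent=V
Step 3 (up): focus=V path=0 depth=1 children=['Z', 'I'] left=[] right=['F'] parent=P
Step 4 (right): focus=F path=1 depth=1 children=[] left=['V'] right=[] parent=P
Step 5 (up): focus=P path=root depth=0 children=['V', 'F'] (at root)
Step 6 (set A): focus=A path=root depth=0 children=['V', 'F'] (at root)

Answer: A(V(Z(O) I) F)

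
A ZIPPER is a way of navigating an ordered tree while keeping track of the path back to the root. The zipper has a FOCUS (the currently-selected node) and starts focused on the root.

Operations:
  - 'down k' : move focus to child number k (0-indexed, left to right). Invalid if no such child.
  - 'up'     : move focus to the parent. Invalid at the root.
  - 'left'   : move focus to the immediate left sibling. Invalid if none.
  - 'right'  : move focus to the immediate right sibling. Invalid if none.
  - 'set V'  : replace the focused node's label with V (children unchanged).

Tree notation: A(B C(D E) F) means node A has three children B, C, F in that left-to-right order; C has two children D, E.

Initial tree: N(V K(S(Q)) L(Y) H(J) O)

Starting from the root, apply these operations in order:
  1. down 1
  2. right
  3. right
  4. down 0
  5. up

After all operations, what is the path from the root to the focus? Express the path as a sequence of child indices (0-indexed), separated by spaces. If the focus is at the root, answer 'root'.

Answer: 3

Derivation:
Step 1 (down 1): focus=K path=1 depth=1 children=['S'] left=['V'] right=['L', 'H', 'O'] parent=N
Step 2 (right): focus=L path=2 depth=1 children=['Y'] left=['V', 'K'] right=['H', 'O'] parent=N
Step 3 (right): focus=H path=3 depth=1 children=['J'] left=['V', 'K', 'L'] right=['O'] parent=N
Step 4 (down 0): focus=J path=3/0 depth=2 children=[] left=[] right=[] parent=H
Step 5 (up): focus=H path=3 depth=1 children=['J'] left=['V', 'K', 'L'] right=['O'] parent=N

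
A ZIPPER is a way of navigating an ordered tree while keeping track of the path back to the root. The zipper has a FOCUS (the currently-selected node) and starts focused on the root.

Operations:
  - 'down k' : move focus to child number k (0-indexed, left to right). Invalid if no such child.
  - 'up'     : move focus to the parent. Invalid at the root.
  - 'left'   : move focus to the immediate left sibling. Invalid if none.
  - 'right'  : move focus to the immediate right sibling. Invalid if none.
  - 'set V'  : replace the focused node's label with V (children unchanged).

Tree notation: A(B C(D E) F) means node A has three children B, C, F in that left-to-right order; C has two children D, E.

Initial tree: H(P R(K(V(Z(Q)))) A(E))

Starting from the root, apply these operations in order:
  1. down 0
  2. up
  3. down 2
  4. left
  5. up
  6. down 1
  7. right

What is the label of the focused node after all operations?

Step 1 (down 0): focus=P path=0 depth=1 children=[] left=[] right=['R', 'A'] parent=H
Step 2 (up): focus=H path=root depth=0 children=['P', 'R', 'A'] (at root)
Step 3 (down 2): focus=A path=2 depth=1 children=['E'] left=['P', 'R'] right=[] parent=H
Step 4 (left): focus=R path=1 depth=1 children=['K'] left=['P'] right=['A'] parent=H
Step 5 (up): focus=H path=root depth=0 children=['P', 'R', 'A'] (at root)
Step 6 (down 1): focus=R path=1 depth=1 children=['K'] left=['P'] right=['A'] parent=H
Step 7 (right): focus=A path=2 depth=1 children=['E'] left=['P', 'R'] right=[] parent=H

Answer: A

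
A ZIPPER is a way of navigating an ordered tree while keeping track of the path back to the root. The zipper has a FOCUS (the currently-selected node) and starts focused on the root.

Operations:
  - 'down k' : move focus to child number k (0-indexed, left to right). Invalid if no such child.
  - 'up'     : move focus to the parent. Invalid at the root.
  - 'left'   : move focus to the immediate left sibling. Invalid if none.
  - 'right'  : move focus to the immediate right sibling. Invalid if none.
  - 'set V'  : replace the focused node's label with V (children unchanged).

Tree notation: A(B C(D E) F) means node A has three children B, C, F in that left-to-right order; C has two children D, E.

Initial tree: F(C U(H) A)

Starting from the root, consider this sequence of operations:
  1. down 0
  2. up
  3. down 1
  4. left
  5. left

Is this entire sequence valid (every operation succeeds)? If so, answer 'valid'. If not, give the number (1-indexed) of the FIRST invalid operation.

Step 1 (down 0): focus=C path=0 depth=1 children=[] left=[] right=['U', 'A'] parent=F
Step 2 (up): focus=F path=root depth=0 children=['C', 'U', 'A'] (at root)
Step 3 (down 1): focus=U path=1 depth=1 children=['H'] left=['C'] right=['A'] parent=F
Step 4 (left): focus=C path=0 depth=1 children=[] left=[] right=['U', 'A'] parent=F
Step 5 (left): INVALID

Answer: 5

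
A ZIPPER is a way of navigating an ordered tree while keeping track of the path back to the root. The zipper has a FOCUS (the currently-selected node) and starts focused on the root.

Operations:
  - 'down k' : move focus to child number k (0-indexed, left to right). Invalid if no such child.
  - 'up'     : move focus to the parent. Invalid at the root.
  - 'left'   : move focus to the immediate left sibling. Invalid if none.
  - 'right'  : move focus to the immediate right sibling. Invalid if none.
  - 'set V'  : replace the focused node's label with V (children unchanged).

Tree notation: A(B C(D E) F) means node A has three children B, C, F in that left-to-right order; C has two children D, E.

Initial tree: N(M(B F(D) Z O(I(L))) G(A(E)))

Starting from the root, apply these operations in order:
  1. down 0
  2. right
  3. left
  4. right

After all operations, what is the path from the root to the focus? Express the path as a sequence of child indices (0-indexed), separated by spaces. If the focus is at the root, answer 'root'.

Answer: 1

Derivation:
Step 1 (down 0): focus=M path=0 depth=1 children=['B', 'F', 'Z', 'O'] left=[] right=['G'] parent=N
Step 2 (right): focus=G path=1 depth=1 children=['A'] left=['M'] right=[] parent=N
Step 3 (left): focus=M path=0 depth=1 children=['B', 'F', 'Z', 'O'] left=[] right=['G'] parent=N
Step 4 (right): focus=G path=1 depth=1 children=['A'] left=['M'] right=[] parent=N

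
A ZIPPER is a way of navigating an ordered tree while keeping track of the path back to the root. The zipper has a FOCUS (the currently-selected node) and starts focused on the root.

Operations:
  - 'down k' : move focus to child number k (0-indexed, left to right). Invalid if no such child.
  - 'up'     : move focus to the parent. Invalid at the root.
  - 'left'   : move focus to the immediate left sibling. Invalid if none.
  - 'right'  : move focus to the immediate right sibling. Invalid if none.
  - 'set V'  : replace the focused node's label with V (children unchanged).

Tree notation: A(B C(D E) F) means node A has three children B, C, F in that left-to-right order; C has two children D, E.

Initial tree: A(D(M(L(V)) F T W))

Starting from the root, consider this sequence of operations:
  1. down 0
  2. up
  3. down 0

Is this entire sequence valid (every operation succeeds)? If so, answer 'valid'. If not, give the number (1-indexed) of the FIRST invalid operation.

Step 1 (down 0): focus=D path=0 depth=1 children=['M', 'F', 'T', 'W'] left=[] right=[] parent=A
Step 2 (up): focus=A path=root depth=0 children=['D'] (at root)
Step 3 (down 0): focus=D path=0 depth=1 children=['M', 'F', 'T', 'W'] left=[] right=[] parent=A

Answer: valid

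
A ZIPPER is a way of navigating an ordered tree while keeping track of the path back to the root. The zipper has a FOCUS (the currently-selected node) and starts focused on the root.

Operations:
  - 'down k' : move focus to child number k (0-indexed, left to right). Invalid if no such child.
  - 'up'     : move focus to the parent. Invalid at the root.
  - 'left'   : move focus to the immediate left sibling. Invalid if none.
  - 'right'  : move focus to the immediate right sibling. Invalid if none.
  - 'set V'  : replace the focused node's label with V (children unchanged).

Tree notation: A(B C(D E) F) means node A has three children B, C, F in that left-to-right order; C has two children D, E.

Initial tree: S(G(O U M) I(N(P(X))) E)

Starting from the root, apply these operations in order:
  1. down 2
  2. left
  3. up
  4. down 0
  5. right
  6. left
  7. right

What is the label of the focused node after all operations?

Step 1 (down 2): focus=E path=2 depth=1 children=[] left=['G', 'I'] right=[] parent=S
Step 2 (left): focus=I path=1 depth=1 children=['N'] left=['G'] right=['E'] parent=S
Step 3 (up): focus=S path=root depth=0 children=['G', 'I', 'E'] (at root)
Step 4 (down 0): focus=G path=0 depth=1 children=['O', 'U', 'M'] left=[] right=['I', 'E'] parent=S
Step 5 (right): focus=I path=1 depth=1 children=['N'] left=['G'] right=['E'] parent=S
Step 6 (left): focus=G path=0 depth=1 children=['O', 'U', 'M'] left=[] right=['I', 'E'] parent=S
Step 7 (right): focus=I path=1 depth=1 children=['N'] left=['G'] right=['E'] parent=S

Answer: I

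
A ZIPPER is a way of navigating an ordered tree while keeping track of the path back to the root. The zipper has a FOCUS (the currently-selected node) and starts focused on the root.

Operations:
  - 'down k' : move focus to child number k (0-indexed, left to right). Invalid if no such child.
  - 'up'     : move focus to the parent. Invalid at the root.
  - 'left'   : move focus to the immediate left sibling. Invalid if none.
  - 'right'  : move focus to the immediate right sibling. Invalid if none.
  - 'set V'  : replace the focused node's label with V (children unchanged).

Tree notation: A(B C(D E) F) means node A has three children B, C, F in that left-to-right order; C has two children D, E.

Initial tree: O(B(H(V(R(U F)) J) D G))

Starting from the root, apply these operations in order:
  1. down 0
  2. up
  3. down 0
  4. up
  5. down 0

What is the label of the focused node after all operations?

Step 1 (down 0): focus=B path=0 depth=1 children=['H', 'D', 'G'] left=[] right=[] parent=O
Step 2 (up): focus=O path=root depth=0 children=['B'] (at root)
Step 3 (down 0): focus=B path=0 depth=1 children=['H', 'D', 'G'] left=[] right=[] parent=O
Step 4 (up): focus=O path=root depth=0 children=['B'] (at root)
Step 5 (down 0): focus=B path=0 depth=1 children=['H', 'D', 'G'] left=[] right=[] parent=O

Answer: B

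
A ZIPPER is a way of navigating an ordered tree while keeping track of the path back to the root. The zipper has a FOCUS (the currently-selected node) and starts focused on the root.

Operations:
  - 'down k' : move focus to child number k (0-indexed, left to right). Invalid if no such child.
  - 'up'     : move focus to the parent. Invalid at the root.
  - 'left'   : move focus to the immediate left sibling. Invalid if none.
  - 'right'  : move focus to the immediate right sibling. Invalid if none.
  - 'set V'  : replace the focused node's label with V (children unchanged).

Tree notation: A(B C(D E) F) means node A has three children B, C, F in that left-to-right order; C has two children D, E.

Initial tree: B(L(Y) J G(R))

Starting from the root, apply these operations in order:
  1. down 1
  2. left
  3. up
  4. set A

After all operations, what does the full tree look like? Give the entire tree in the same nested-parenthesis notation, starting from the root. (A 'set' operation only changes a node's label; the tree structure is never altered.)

Step 1 (down 1): focus=J path=1 depth=1 children=[] left=['L'] right=['G'] parent=B
Step 2 (left): focus=L path=0 depth=1 children=['Y'] left=[] right=['J', 'G'] parent=B
Step 3 (up): focus=B path=root depth=0 children=['L', 'J', 'G'] (at root)
Step 4 (set A): focus=A path=root depth=0 children=['L', 'J', 'G'] (at root)

Answer: A(L(Y) J G(R))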